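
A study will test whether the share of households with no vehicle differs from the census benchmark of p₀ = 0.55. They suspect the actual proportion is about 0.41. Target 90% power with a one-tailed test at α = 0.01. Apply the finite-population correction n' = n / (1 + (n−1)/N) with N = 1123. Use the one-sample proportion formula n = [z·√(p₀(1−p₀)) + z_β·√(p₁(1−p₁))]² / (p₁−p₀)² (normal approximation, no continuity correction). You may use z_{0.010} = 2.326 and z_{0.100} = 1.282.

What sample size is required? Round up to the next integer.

n = 143

n = [z_α·√(p₀q₀) + z_β·√(p₁q₁)]² / (p₁ − p₀)²
  = [2.326·√(0.55·0.45) + 1.282·√(0.41·0.59)]² / (-0.14)²
  = [2.326·0.4975 + 1.282·0.4918]² / 0.0196
  = [1.7877]² / 0.0196
  = 163.05
Finite-population correction (N = 1123): 163.05 / (1 + (163.05 − 1)/1123) = 142.49.
Round up → n = 143.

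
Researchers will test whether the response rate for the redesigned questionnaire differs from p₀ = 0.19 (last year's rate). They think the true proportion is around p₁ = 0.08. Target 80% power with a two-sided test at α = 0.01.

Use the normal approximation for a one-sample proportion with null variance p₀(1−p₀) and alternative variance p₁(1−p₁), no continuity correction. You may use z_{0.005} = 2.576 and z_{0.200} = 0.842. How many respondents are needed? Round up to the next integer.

n = 127

n = [z_{α/2}·√(p₀q₀) + z_β·√(p₁q₁)]² / (p₁ − p₀)²
  = [2.576·√(0.19·0.81) + 0.842·√(0.08·0.92)]² / (-0.11)²
  = [2.576·0.3923 + 0.842·0.2713]² / 0.0121
  = [1.2390]² / 0.0121
  = 126.87
Round up → n = 127.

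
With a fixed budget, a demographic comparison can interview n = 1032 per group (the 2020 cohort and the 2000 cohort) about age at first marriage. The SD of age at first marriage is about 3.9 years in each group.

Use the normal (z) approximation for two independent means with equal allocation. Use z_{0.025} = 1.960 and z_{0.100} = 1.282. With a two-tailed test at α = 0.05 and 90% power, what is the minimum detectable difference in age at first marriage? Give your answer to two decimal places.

Minimum detectable difference ≈ 0.56 years

δ = (z_{α/2} + z_β) · √((σ₁²+σ₂²)/n)
  = (1.960 + 1.282) · √(30.42/1032)
  = 3.242 · √0.02948
  = 3.242 · 0.1717
  = 0.5566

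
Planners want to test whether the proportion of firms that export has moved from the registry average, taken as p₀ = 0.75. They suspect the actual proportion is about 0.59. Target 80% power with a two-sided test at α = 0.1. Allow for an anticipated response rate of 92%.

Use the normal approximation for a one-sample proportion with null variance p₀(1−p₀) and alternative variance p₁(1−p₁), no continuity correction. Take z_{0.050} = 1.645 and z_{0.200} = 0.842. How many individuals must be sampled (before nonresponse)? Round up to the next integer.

n = [z_{α/2}·√(p₀q₀) + z_β·√(p₁q₁)]² / (p₁ − p₀)²
  = [1.645·√(0.75·0.25) + 0.842·√(0.59·0.41)]² / (-0.16)²
  = [1.645·0.4330 + 0.842·0.4918]² / 0.0256
  = [1.1264]² / 0.0256
  = 49.56
Adjust for 92% response: 49.56 / 0.92 = 53.87.
Round up → n = 54.

n = 54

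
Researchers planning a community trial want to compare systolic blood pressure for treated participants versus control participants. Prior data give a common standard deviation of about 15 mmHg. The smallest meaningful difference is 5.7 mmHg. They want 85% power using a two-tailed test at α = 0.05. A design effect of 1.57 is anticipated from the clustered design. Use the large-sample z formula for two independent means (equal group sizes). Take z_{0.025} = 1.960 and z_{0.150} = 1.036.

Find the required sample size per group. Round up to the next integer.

n = 196 per group

n = (z_{α/2} + z_β)² · (σ₁² + σ₂²) / δ²
  = (1.960 + 1.036)² · (2·15² = 450) / 5.7²
  = 8.9760 · 450 / 32.49
  = 124.32
Design effect: 1.57 × 124.32 = 195.18.
Round up → n = 196 per group.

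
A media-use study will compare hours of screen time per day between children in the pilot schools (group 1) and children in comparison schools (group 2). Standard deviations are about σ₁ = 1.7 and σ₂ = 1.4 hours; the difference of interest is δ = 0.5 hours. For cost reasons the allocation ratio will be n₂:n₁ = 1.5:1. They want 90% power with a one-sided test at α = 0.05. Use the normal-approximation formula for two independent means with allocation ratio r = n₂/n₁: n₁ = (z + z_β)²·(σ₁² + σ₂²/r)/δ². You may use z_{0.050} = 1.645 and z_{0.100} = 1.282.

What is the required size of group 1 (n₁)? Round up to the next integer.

n₁ = (z_α + z_β)² · (σ₁² + σ₂²/r) / δ²
   = (1.645 + 1.282)² · (1.7² + 1.4²/1.5) / 0.5²
   = 8.5673 · (2.89 + 1.3067) / 0.25
   = 8.5673 · 4.1967 / 0.25
   = 143.82
Round up → n₁ = 144; n₂ = r·n₁ = 1.5 × 144 = 216.

n₁ = 144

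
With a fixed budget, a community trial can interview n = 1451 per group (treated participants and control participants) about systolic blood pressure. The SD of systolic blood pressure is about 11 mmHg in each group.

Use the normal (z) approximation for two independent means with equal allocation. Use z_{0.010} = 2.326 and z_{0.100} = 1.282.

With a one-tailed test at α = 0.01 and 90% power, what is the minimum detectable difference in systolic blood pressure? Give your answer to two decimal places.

δ = (z_α + z_β) · √((σ₁²+σ₂²)/n)
  = (2.326 + 1.282) · √(242/1451)
  = 3.608 · √0.16678
  = 3.608 · 0.4084
  = 1.4735

Minimum detectable difference ≈ 1.47 mmHg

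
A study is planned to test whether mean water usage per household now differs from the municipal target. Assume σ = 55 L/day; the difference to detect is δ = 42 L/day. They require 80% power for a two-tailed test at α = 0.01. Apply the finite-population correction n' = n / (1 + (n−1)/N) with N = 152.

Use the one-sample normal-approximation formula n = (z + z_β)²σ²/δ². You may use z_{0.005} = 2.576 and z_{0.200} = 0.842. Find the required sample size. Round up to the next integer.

n = 18

n = (z_{α/2} + z_β)² · σ² / δ²
  = (2.576 + 0.842)² · 55² / 42²
  = 11.6827 · 3025 / 1764
  = 20.03
Finite-population correction (N = 152): 20.03 / (1 + (20.03 − 1)/152) = 17.80.
Round up → n = 18.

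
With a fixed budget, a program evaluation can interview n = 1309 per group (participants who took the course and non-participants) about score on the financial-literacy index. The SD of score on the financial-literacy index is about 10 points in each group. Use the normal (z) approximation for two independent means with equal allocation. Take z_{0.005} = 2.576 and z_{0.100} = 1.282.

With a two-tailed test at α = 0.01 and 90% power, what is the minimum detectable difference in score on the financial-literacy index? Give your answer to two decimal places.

Minimum detectable difference ≈ 1.51 points

δ = (z_{α/2} + z_β) · √((σ₁²+σ₂²)/n)
  = (2.576 + 1.282) · √(200/1309)
  = 3.858 · √0.15279
  = 3.858 · 0.3909
  = 1.5080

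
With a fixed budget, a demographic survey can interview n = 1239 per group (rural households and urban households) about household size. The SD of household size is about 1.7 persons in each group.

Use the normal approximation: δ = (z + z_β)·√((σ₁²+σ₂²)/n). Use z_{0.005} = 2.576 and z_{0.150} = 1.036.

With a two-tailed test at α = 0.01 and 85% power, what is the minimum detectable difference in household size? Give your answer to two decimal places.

Minimum detectable difference ≈ 0.25 persons

δ = (z_{α/2} + z_β) · √((σ₁²+σ₂²)/n)
  = (2.576 + 1.036) · √(5.78/1239)
  = 3.612 · √0.00467
  = 3.612 · 0.0683
  = 0.2467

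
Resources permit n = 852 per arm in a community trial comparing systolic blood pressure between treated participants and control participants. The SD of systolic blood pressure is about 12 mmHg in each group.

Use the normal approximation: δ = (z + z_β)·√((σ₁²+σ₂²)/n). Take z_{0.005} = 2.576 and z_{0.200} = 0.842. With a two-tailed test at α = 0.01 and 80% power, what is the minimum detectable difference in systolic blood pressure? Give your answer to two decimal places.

Minimum detectable difference ≈ 1.99 mmHg

δ = (z_{α/2} + z_β) · √((σ₁²+σ₂²)/n)
  = (2.576 + 0.842) · √(288/852)
  = 3.418 · √0.33803
  = 3.418 · 0.5814
  = 1.9872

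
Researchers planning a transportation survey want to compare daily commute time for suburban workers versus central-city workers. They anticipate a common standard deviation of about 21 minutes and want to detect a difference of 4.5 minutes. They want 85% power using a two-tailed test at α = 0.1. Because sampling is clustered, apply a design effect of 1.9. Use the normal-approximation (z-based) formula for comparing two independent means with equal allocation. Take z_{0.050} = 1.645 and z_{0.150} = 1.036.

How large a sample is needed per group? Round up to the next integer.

n = (z_{α/2} + z_β)² · (σ₁² + σ₂²) / δ²
  = (1.645 + 1.036)² · (2·21² = 882) / 4.5²
  = 7.1878 · 882 / 20.25
  = 313.07
Design effect: 1.9 × 313.07 = 594.83.
Round up → n = 595 per group.

n = 595 per group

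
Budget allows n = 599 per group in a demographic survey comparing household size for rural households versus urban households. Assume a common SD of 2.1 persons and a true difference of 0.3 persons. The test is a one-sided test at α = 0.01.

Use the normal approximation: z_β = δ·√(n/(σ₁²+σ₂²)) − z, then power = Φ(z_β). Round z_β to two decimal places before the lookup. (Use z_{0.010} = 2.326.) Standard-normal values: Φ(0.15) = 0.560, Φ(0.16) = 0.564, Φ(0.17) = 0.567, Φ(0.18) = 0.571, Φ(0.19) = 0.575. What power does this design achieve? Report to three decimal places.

Power ≈ 0.560

z_β = δ·√(n/(σ₁²+σ₂²)) − z_α
    = 0.3 · √(599/8.82) − 2.326
    = 0.3 · 8.24098 − 2.326
    = 2.4723 − 2.326 = 0.1463 → 0.15
Power = Φ(0.15) = 0.560.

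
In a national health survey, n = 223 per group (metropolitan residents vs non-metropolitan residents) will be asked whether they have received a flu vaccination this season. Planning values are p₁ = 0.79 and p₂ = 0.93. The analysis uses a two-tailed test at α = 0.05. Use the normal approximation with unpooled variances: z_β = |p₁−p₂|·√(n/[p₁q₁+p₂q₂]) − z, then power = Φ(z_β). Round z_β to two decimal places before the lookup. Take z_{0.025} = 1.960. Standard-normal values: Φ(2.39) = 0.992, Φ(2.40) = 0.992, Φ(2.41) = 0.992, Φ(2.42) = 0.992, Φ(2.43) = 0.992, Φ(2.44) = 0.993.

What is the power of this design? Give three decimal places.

Power ≈ 0.992

z_β = |p₁−p₂|·√(n/[p₁q₁+p₂q₂]) − z_{α/2}
    = 0.14 · √(223/0.2310) − 1.960
    = 0.14 · 31.0704 − 1.960
    = 4.3499 − 1.960 = 2.3899 → 2.39
Power = Φ(2.39) = 0.992.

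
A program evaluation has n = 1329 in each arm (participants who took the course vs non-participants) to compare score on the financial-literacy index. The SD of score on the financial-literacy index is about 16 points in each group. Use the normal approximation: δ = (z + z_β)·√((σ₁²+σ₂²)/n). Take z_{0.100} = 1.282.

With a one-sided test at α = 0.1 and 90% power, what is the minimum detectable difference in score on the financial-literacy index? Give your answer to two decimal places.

Minimum detectable difference ≈ 1.59 points

δ = (z_α + z_β) · √((σ₁²+σ₂²)/n)
  = (1.282 + 1.282) · √(512/1329)
  = 2.564 · √0.38525
  = 2.564 · 0.6207
  = 1.5914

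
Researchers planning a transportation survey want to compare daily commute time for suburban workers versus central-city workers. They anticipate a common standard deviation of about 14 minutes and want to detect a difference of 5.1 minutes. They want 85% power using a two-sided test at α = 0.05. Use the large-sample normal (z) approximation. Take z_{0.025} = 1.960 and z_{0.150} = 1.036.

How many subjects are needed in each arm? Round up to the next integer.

n = (z_{α/2} + z_β)² · (σ₁² + σ₂²) / δ²
  = (1.960 + 1.036)² · (2·14² = 392) / 5.1²
  = 8.9760 · 392 / 26.01
  = 135.28
Round up → n = 136 per group.

n = 136 per group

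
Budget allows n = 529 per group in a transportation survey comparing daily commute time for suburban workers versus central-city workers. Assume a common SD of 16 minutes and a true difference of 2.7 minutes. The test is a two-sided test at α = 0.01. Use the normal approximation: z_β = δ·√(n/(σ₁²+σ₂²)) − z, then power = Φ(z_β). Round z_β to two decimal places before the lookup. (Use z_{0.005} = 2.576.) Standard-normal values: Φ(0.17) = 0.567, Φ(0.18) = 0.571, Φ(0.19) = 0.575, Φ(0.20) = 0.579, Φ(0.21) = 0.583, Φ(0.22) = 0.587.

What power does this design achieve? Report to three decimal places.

Power ≈ 0.567

z_β = δ·√(n/(σ₁²+σ₂²)) − z_{α/2}
    = 2.7 · √(529/512) − 2.576
    = 2.7 · 1.01647 − 2.576
    = 2.7445 − 2.576 = 0.1685 → 0.17
Power = Φ(0.17) = 0.567.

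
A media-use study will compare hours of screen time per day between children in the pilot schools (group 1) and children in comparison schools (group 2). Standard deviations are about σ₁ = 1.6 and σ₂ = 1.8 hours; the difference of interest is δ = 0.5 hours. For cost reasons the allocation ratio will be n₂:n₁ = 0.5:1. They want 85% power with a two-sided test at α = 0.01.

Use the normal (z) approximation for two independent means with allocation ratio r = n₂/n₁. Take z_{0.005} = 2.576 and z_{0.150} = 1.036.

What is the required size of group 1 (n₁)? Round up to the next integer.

n₁ = (z_{α/2} + z_β)² · (σ₁² + σ₂²/r) / δ²
   = (2.576 + 1.036)² · (1.6² + 1.8²/0.5) / 0.5²
   = 13.0465 · (2.56 + 6.48) / 0.25
   = 13.0465 · 9.04 / 0.25
   = 471.76
Round up → n₁ = 472; n₂ = r·n₁ = 0.5 × 472 = 236.

n₁ = 472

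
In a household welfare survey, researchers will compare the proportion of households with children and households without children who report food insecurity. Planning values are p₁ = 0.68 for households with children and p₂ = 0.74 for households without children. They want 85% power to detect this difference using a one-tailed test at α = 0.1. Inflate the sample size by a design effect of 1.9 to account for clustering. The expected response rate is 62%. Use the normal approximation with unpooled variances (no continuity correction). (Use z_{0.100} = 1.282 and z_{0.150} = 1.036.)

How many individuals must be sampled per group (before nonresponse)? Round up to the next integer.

n = 1876 per group

n = (z_α + z_β)² · [p₁(1−p₁) + p₂(1−p₂)] / (p₁ − p₂)²
  = (1.282 + 1.036)² · (0.68·0.32 + 0.74·0.26) / (-0.06)²
  = (2.318)² · (0.2176 + 0.1924) / 0.0036
  = 5.3731 · 0.4100 / 0.0036
  = 611.94
Design effect: 1.9 × 611.94 = 1162.68.
Adjust for 62% response: 1162.68 / 0.62 = 1875.30.
Round up → n = 1876 per group.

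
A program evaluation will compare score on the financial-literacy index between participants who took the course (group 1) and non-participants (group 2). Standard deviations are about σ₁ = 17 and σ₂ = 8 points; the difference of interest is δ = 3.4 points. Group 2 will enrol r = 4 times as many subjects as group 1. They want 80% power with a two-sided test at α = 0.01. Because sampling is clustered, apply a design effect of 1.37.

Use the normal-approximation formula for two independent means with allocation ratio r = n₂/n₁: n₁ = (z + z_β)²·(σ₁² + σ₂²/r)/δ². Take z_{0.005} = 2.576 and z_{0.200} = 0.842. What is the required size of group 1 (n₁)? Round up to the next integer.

n₁ = 423

n₁ = (z_{α/2} + z_β)² · (σ₁² + σ₂²/r) / δ²
   = (2.576 + 0.842)² · (17² + 8²/4) / 3.4²
   = 11.6827 · (289 + 16) / 11.56
   = 11.6827 · 305 / 11.56
   = 308.24
Design effect: 1.37 × 308.24 = 422.29.
Round up → n₁ = 423; n₂ = r·n₁ = 4 × 423 = 1692.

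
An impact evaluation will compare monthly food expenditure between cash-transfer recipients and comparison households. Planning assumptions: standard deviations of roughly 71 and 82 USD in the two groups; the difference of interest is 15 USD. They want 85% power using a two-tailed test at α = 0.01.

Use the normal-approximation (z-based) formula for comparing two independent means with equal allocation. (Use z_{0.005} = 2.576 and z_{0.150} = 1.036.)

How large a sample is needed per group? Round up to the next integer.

n = (z_{α/2} + z_β)² · (σ₁² + σ₂²) / δ²
  = (2.576 + 1.036)² · (71² + 82² = 11765) / 15²
  = 13.0465 · 11765 / 225
  = 682.19
Round up → n = 683 per group.

n = 683 per group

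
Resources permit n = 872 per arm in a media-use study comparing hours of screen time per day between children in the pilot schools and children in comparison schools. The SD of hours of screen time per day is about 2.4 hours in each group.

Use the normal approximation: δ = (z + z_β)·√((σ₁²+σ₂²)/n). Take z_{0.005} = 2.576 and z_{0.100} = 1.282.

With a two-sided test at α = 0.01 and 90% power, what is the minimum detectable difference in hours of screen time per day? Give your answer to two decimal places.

δ = (z_{α/2} + z_β) · √((σ₁²+σ₂²)/n)
  = (2.576 + 1.282) · √(11.52/872)
  = 3.858 · √0.01321
  = 3.858 · 0.1149
  = 0.4434

Minimum detectable difference ≈ 0.44 hours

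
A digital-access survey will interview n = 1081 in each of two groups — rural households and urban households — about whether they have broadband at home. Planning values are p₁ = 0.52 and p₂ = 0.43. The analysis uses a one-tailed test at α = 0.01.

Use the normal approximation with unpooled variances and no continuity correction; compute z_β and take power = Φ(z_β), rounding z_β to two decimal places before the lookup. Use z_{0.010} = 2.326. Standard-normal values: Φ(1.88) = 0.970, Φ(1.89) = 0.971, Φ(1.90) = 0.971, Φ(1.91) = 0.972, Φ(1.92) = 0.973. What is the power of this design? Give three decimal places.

Power ≈ 0.970

z_β = |p₁−p₂|·√(n/[p₁q₁+p₂q₂]) − z_α
    = 0.09 · √(1081/0.4947) − 2.326
    = 0.09 · 46.7457 − 2.326
    = 4.2071 − 2.326 = 1.8811 → 1.88
Power = Φ(1.88) = 0.970.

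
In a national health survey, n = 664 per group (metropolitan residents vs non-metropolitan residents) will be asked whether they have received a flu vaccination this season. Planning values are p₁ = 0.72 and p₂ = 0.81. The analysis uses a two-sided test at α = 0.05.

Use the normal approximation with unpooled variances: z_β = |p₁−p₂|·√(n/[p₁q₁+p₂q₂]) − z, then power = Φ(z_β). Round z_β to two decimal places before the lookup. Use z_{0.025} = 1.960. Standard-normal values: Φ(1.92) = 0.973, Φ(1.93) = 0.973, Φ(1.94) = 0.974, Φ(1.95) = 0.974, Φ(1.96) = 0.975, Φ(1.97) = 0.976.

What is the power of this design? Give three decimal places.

Power ≈ 0.973

z_β = |p₁−p₂|·√(n/[p₁q₁+p₂q₂]) − z_{α/2}
    = 0.09 · √(664/0.3555) − 1.960
    = 0.09 · 43.2180 − 1.960
    = 3.8896 − 1.960 = 1.9296 → 1.93
Power = Φ(1.93) = 0.973.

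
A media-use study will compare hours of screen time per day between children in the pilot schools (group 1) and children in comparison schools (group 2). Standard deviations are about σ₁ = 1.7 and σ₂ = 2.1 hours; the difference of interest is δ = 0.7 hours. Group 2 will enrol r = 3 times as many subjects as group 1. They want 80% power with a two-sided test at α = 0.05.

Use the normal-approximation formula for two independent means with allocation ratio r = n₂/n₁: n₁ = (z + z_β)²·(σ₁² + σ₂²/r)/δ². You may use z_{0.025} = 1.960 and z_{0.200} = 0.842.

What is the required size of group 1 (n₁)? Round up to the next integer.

n₁ = (z_{α/2} + z_β)² · (σ₁² + σ₂²/r) / δ²
   = (1.960 + 0.842)² · (1.7² + 2.1²/3) / 0.7²
   = 7.8512 · (2.89 + 1.47) / 0.49
   = 7.8512 · 4.36 / 0.49
   = 69.86
Round up → n₁ = 70; n₂ = r·n₁ = 3 × 70 = 210.

n₁ = 70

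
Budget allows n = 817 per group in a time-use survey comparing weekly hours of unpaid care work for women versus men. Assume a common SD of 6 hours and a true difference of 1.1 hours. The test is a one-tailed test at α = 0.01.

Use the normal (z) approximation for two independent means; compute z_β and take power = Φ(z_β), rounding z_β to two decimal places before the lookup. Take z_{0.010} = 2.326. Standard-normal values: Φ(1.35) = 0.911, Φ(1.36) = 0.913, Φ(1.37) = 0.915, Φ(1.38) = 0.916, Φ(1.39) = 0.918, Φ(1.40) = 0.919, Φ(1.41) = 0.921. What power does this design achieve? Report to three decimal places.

Power ≈ 0.916

z_β = δ·√(n/(σ₁²+σ₂²)) − z_α
    = 1.1 · √(817/72) − 2.326
    = 1.1 · 3.36856 − 2.326
    = 3.7054 − 2.326 = 1.3794 → 1.38
Power = Φ(1.38) = 0.916.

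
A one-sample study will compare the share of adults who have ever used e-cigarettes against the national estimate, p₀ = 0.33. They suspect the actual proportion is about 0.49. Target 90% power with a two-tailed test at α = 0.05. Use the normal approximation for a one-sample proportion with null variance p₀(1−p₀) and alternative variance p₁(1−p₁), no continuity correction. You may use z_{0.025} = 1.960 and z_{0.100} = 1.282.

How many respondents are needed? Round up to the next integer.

n = [z_{α/2}·√(p₀q₀) + z_β·√(p₁q₁)]² / (p₁ − p₀)²
  = [1.960·√(0.33·0.67) + 1.282·√(0.49·0.51)]² / (0.16)²
  = [1.960·0.4702 + 1.282·0.4999]² / 0.0256
  = [1.5625]² / 0.0256
  = 95.37
Round up → n = 96.

n = 96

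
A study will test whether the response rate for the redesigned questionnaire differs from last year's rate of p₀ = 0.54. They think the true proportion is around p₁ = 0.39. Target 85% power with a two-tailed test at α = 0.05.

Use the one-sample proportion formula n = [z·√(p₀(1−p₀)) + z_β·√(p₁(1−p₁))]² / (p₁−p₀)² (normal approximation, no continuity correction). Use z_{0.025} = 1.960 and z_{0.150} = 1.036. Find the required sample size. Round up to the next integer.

n = 98

n = [z_{α/2}·√(p₀q₀) + z_β·√(p₁q₁)]² / (p₁ − p₀)²
  = [1.960·√(0.54·0.46) + 1.036·√(0.39·0.61)]² / (-0.15)²
  = [1.960·0.4984 + 1.036·0.4877]² / 0.0225
  = [1.4822]² / 0.0225
  = 97.64
Round up → n = 98.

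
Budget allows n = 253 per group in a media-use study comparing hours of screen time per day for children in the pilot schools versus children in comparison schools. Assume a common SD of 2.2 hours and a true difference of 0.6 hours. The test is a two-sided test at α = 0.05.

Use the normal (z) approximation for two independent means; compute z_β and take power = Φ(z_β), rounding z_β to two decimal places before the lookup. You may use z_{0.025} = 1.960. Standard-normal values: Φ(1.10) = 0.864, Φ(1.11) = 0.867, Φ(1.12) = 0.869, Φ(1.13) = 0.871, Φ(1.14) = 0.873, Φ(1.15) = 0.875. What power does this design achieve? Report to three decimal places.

z_β = δ·√(n/(σ₁²+σ₂²)) − z_{α/2}
    = 0.6 · √(253/9.68) − 1.960
    = 0.6 · 5.11237 − 1.960
    = 3.0674 − 1.960 = 1.1074 → 1.11
Power = Φ(1.11) = 0.867.

Power ≈ 0.867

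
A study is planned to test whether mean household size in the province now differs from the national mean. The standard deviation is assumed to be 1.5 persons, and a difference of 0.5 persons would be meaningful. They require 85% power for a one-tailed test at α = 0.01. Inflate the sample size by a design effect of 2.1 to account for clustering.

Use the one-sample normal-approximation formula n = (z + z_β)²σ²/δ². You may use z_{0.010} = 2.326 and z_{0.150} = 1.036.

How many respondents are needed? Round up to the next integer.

n = (z_α + z_β)² · σ² / δ²
  = (2.326 + 1.036)² · 1.5² / 0.5²
  = 11.3030 · 2.25 / 0.25
  = 101.73
Design effect: 2.1 × 101.73 = 213.63.
Round up → n = 214.

n = 214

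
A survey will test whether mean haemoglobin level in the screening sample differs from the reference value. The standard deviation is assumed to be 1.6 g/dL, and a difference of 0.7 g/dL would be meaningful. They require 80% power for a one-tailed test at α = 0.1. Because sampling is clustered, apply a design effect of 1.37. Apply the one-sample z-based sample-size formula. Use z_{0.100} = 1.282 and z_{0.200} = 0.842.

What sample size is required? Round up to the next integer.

n = 33

n = (z_α + z_β)² · σ² / δ²
  = (1.282 + 0.842)² · 1.6² / 0.7²
  = 4.5114 · 2.56 / 0.49
  = 23.57
Design effect: 1.37 × 23.57 = 32.29.
Round up → n = 33.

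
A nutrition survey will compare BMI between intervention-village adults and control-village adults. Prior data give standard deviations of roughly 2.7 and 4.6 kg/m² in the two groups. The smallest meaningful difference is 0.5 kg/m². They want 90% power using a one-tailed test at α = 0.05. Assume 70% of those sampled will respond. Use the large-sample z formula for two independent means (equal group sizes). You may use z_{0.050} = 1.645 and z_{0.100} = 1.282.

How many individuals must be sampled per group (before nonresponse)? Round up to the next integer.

n = 1393 per group

n = (z_α + z_β)² · (σ₁² + σ₂²) / δ²
  = (1.645 + 1.282)² · (2.7² + 4.6² = 28.45) / 0.5²
  = 8.5673 · 28.45 / 0.25
  = 974.96
Adjust for 70% response: 974.96 / 0.70 = 1392.80.
Round up → n = 1393 per group.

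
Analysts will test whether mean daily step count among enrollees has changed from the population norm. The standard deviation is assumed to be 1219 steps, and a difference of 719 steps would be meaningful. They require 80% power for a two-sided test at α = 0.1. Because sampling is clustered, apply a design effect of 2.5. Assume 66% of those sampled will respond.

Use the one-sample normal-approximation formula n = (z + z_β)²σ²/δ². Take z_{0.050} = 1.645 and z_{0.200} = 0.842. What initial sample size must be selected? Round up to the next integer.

n = 68

n = (z_{α/2} + z_β)² · σ² / δ²
  = (1.645 + 0.842)² · 1219² / 719²
  = 6.1852 · 1485961 / 516961
  = 17.78
Design effect: 2.5 × 17.78 = 44.45.
Adjust for 66% response: 44.45 / 0.66 = 67.34.
Round up → n = 68.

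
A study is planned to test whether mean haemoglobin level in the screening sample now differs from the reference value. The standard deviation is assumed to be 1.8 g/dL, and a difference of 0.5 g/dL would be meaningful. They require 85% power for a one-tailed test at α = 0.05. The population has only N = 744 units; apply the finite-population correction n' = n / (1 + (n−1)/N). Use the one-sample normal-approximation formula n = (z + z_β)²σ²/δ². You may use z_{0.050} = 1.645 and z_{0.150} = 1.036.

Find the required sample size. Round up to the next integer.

n = 83

n = (z_α + z_β)² · σ² / δ²
  = (1.645 + 1.036)² · 1.8² / 0.5²
  = 7.1878 · 3.24 / 0.25
  = 93.15
Finite-population correction (N = 744): 93.15 / (1 + (93.15 − 1)/744) = 82.89.
Round up → n = 83.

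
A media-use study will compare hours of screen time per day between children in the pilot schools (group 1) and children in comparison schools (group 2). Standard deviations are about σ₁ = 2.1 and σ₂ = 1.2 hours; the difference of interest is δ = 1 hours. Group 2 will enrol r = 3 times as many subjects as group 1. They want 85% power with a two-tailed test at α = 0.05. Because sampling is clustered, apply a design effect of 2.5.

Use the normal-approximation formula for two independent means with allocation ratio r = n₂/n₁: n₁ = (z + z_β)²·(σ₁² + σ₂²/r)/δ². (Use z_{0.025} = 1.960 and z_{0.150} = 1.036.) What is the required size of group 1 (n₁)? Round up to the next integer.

n₁ = (z_{α/2} + z_β)² · (σ₁² + σ₂²/r) / δ²
   = (1.960 + 1.036)² · (2.1² + 1.2²/3) / 1²
   = 8.9760 · (4.41 + 0.48) / 1
   = 8.9760 · 4.89 / 1
   = 43.89
Design effect: 2.5 × 43.89 = 109.73.
Round up → n₁ = 110; n₂ = r·n₁ = 3 × 110 = 330.

n₁ = 110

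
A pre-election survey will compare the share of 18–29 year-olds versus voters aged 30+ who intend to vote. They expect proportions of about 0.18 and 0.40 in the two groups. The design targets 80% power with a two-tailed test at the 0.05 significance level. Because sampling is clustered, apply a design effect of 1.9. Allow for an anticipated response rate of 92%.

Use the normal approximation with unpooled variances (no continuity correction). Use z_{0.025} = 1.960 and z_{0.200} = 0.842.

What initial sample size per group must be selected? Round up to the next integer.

n = (z_{α/2} + z_β)² · [p₁(1−p₁) + p₂(1−p₂)] / (p₁ − p₂)²
  = (1.960 + 0.842)² · (0.18·0.82 + 0.40·0.60) / (-0.22)²
  = (2.802)² · (0.1476 + 0.2400) / 0.0484
  = 7.8512 · 0.3876 / 0.0484
  = 62.87
Design effect: 1.9 × 62.87 = 119.46.
Adjust for 92% response: 119.46 / 0.92 = 129.85.
Round up → n = 130 per group.

n = 130 per group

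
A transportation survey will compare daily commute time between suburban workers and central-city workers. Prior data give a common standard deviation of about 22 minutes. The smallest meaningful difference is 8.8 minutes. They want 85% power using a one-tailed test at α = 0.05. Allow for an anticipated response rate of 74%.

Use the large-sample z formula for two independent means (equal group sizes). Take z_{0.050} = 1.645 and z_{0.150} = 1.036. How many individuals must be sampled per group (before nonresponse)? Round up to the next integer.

n = (z_α + z_β)² · (σ₁² + σ₂²) / δ²
  = (1.645 + 1.036)² · (2·22² = 968) / 8.8²
  = 7.1878 · 968 / 77.44
  = 89.85
Adjust for 74% response: 89.85 / 0.74 = 121.41.
Round up → n = 122 per group.

n = 122 per group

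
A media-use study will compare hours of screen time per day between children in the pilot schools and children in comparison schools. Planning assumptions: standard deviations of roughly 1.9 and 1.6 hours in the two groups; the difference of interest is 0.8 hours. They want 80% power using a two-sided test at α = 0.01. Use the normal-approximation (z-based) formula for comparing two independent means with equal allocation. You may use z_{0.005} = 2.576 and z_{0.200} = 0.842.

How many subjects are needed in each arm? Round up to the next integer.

n = (z_{α/2} + z_β)² · (σ₁² + σ₂²) / δ²
  = (2.576 + 0.842)² · (1.9² + 1.6² = 6.17) / 0.8²
  = 11.6827 · 6.17 / 0.64
  = 112.63
Round up → n = 113 per group.

n = 113 per group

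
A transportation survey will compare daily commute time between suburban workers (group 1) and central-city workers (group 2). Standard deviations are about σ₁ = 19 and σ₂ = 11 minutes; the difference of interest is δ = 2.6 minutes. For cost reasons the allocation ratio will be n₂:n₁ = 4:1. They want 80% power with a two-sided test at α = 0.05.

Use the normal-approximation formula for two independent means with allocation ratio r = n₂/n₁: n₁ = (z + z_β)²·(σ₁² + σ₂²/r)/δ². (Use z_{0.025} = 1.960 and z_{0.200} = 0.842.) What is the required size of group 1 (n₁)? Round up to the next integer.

n₁ = (z_{α/2} + z_β)² · (σ₁² + σ₂²/r) / δ²
   = (1.960 + 0.842)² · (19² + 11²/4) / 2.6²
   = 7.8512 · (361 + 30.25) / 6.76
   = 7.8512 · 391.25 / 6.76
   = 454.41
Round up → n₁ = 455; n₂ = r·n₁ = 4 × 455 = 1820.

n₁ = 455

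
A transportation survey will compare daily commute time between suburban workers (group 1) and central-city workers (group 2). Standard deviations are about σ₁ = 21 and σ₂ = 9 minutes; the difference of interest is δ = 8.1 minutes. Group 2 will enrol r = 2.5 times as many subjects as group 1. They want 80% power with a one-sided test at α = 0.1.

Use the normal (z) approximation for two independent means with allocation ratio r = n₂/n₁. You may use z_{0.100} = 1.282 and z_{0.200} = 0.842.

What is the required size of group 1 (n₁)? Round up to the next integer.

n₁ = 33

n₁ = (z_α + z_β)² · (σ₁² + σ₂²/r) / δ²
   = (1.282 + 0.842)² · (21² + 9²/2.5) / 8.1²
   = 4.5114 · (441 + 32.4) / 65.61
   = 4.5114 · 473.4 / 65.61
   = 32.55
Round up → n₁ = 33; n₂ = r·n₁ = 2.5 × 33 = 83.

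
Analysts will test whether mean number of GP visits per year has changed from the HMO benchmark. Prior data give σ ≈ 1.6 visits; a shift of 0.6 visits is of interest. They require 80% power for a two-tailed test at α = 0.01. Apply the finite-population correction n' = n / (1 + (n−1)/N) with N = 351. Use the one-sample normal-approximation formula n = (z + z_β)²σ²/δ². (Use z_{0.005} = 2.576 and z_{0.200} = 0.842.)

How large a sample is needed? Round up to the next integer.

n = (z_{α/2} + z_β)² · σ² / δ²
  = (2.576 + 0.842)² · 1.6² / 0.6²
  = 11.6827 · 2.56 / 0.36
  = 83.08
Finite-population correction (N = 351): 83.08 / (1 + (83.08 − 1)/351) = 67.33.
Round up → n = 68.

n = 68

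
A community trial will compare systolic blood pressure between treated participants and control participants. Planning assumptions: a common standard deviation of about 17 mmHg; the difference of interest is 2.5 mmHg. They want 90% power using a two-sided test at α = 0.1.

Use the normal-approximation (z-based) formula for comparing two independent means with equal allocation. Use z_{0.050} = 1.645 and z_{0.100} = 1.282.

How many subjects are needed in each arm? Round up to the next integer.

n = (z_{α/2} + z_β)² · (σ₁² + σ₂²) / δ²
  = (1.645 + 1.282)² · (2·17² = 578) / 2.5²
  = 8.5673 · 578 / 6.25
  = 792.31
Round up → n = 793 per group.

n = 793 per group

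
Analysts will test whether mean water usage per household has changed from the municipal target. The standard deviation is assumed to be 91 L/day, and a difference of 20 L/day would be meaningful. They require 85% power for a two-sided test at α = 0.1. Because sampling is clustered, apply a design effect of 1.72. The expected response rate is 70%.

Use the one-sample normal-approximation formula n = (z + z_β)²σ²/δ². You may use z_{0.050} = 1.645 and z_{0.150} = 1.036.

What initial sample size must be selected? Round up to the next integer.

n = 366

n = (z_{α/2} + z_β)² · σ² / δ²
  = (1.645 + 1.036)² · 91² / 20²
  = 7.1878 · 8281 / 400
  = 148.80
Design effect: 1.72 × 148.80 = 255.94.
Adjust for 70% response: 255.94 / 0.70 = 365.63.
Round up → n = 366.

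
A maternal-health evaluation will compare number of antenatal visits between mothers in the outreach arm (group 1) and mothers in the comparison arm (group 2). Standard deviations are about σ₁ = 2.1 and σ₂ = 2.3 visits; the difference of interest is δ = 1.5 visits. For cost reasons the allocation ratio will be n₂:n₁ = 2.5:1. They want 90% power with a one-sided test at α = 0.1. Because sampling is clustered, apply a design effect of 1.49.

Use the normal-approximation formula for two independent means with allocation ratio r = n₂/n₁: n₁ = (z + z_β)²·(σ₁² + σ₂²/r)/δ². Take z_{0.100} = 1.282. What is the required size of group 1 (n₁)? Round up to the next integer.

n₁ = 29

n₁ = (z_α + z_β)² · (σ₁² + σ₂²/r) / δ²
   = (1.282 + 1.282)² · (2.1² + 2.3²/2.5) / 1.5²
   = 6.5741 · (4.41 + 2.116) / 2.25
   = 6.5741 · 6.526 / 2.25
   = 19.07
Design effect: 1.49 × 19.07 = 28.41.
Round up → n₁ = 29; n₂ = r·n₁ = 2.5 × 29 = 73.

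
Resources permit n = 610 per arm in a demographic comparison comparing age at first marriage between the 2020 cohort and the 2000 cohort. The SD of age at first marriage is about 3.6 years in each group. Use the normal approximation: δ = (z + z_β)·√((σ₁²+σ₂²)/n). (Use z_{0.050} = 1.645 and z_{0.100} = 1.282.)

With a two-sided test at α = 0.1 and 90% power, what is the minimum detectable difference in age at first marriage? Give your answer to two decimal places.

Minimum detectable difference ≈ 0.60 years

δ = (z_{α/2} + z_β) · √((σ₁²+σ₂²)/n)
  = (1.645 + 1.282) · √(25.92/610)
  = 2.927 · √0.04249
  = 2.927 · 0.2061
  = 0.6034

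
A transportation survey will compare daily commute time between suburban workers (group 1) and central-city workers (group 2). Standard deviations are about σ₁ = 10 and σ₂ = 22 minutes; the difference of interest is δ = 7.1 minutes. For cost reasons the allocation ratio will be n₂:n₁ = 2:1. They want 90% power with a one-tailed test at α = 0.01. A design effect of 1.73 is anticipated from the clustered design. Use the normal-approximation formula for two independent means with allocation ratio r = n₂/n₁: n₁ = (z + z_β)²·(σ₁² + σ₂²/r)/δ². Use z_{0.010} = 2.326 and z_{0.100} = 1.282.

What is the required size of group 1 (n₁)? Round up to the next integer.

n₁ = (z_α + z_β)² · (σ₁² + σ₂²/r) / δ²
   = (2.326 + 1.282)² · (10² + 22²/2) / 7.1²
   = 13.0177 · (100 + 242) / 50.41
   = 13.0177 · 342 / 50.41
   = 88.32
Design effect: 1.73 × 88.32 = 152.79.
Round up → n₁ = 153; n₂ = r·n₁ = 2 × 153 = 306.

n₁ = 153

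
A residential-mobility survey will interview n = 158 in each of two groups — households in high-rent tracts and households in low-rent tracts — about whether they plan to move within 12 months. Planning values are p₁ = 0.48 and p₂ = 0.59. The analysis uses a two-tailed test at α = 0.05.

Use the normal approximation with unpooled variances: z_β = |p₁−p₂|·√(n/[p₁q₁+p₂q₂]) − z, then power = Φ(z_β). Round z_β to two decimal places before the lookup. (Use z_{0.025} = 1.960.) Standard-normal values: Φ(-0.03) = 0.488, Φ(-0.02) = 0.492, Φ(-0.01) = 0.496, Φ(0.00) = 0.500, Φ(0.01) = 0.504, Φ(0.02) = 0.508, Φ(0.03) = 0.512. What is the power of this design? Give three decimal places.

z_β = |p₁−p₂|·√(n/[p₁q₁+p₂q₂]) − z_{α/2}
    = 0.11 · √(158/0.4915) − 1.960
    = 0.11 · 17.9294 − 1.960
    = 1.9722 − 1.960 = 0.0122 → 0.01
Power = Φ(0.01) = 0.504.

Power ≈ 0.504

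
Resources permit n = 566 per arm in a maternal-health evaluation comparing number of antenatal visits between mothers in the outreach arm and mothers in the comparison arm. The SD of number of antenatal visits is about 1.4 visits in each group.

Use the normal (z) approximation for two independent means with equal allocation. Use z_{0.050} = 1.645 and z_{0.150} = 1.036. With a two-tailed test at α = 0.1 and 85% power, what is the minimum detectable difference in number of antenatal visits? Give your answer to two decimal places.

δ = (z_{α/2} + z_β) · √((σ₁²+σ₂²)/n)
  = (1.645 + 1.036) · √(3.92/566)
  = 2.681 · √0.00693
  = 2.681 · 0.0832
  = 0.2231

Minimum detectable difference ≈ 0.22 visits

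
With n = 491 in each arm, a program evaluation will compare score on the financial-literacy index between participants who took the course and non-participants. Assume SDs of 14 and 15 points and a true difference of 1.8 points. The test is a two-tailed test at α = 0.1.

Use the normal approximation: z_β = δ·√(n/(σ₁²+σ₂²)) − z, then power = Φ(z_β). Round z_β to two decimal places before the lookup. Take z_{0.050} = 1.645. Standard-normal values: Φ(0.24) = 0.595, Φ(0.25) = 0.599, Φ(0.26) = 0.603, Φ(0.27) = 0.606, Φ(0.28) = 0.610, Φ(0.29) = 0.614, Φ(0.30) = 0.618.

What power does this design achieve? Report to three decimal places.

Power ≈ 0.618

z_β = δ·√(n/(σ₁²+σ₂²)) − z_{α/2}
    = 1.8 · √(491/421) − 1.645
    = 1.8 · 1.07994 − 1.645
    = 1.9439 − 1.645 = 0.2989 → 0.30
Power = Φ(0.30) = 0.618.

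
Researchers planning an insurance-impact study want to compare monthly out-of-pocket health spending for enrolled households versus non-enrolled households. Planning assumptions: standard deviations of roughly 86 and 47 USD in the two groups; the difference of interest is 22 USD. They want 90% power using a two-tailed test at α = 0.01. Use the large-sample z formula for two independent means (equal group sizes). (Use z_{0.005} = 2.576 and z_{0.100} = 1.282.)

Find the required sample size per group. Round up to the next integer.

n = (z_{α/2} + z_β)² · (σ₁² + σ₂²) / δ²
  = (2.576 + 1.282)² · (86² + 47² = 9605) / 22²
  = 14.8842 · 9605 / 484
  = 295.38
Round up → n = 296 per group.

n = 296 per group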